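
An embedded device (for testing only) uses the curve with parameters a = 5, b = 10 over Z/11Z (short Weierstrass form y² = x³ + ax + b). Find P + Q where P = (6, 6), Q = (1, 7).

(6, 6) + (1, 7). λ = (7 - 6)/(1 - 6) ≡ 1/6 mod 11. 6⁻¹ ≡ 2 (mod 11) since 6·2 = 12 ≡ 1, so λ ≡ 2.
  x = λ² - 6 - 1 = 4 - 7 ≡ 8; y = λ·(6 - 8) - 6 ≡ 1. → (8, 1)

(8, 1)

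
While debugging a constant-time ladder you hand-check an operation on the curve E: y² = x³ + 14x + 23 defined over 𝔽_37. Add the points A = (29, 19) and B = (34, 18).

(14, 15)

(29, 19) + (34, 18). λ = (18 - 19)/(34 - 29) ≡ 36/5 mod 37. 5⁻¹ ≡ 15 (mod 37), so λ ≡ 22.
  x = λ² - 29 - 34 = 484 - 63 ≡ 14; y = λ·(29 - 14) - 19 ≡ 15. → (14, 15)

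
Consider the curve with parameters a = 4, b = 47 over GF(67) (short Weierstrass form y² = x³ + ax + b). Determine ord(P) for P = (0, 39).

2P: tangent at (0, 39): λ = (3·0² + 4)/(2·39) ≡ 4/11. 11⁻¹ ≡ 61 (mod 67), so λ ≡ 4·61 ≡ 43.
  x = λ² - 0 - 0 = 1849 - 0 ≡ 40; y = λ·(0 - 40) - 39 ≡ 50. → (40, 50)
3P: (40, 50) + (0, 39). λ = (39 - 50)/(0 - 40) ≡ 56/27 mod 67. 27⁻¹ ≡ 5 (mod 67), so λ ≡ 12.
  x = λ² - 40 - 0 = 144 - 40 ≡ 37; y = λ·(40 - 37) - 50 ≡ 53. → (37, 53)
4P: (37, 53) + (0, 39). λ = (39 - 53)/(0 - 37) ≡ 53/30 mod 67. 30⁻¹ ≡ 38 (mod 67) since 30·38 = 1140 ≡ 1, so λ ≡ 4.
  x = λ² - 37 - 0 = 16 - 37 ≡ 46; y = λ·(37 - 46) - 53 ≡ 45. → (46, 45)
5P: (46, 45) + (0, 39). λ = (39 - 45)/(0 - 46) ≡ 61/21 mod 67. 21⁻¹ ≡ 16 (mod 67) since 21·16 = 336 ≡ 1, so λ ≡ 38.
  x = λ² - 46 - 0 = 1444 - 46 ≡ 58; y = λ·(46 - 58) - 45 ≡ 35. → (58, 35)
6P: (58, 35) + (0, 39). λ = (39 - 35)/(0 - 58) ≡ 4/9 mod 67. 9⁻¹ ≡ 15 (mod 67), so λ ≡ 60.
  x = λ² - 58 - 0 = 3600 - 58 ≡ 58; y = λ·(58 - 58) - 35 ≡ 32. → (58, 32)
7P: (58, 32) + (0, 39). λ = (39 - 32)/(0 - 58) ≡ 7/9 mod 67. 9⁻¹ ≡ 15 (mod 67), so λ ≡ 38.
  x = λ² - 58 - 0 = 1444 - 58 ≡ 46; y = λ·(58 - 46) - 32 ≡ 22. → (46, 22)
8P: (46, 22) + (0, 39). λ = (39 - 22)/(0 - 46) ≡ 17/21 mod 67. 21⁻¹ ≡ 16 (mod 67), so λ ≡ 4.
  x = λ² - 46 - 0 = 16 - 46 ≡ 37; y = λ·(46 - 37) - 22 ≡ 14. → (37, 14)
9P: (37, 14) + (0, 39). λ = (39 - 14)/(0 - 37) ≡ 25/30 mod 67. 30⁻¹ ≡ 38 (mod 67) since 30·38 = 1140 ≡ 1, so λ ≡ 12.
  x = λ² - 37 - 0 = 144 - 37 ≡ 40; y = λ·(37 - 40) - 14 ≡ 17. → (40, 17)
10P: (40, 17) + (0, 39). λ = (39 - 17)/(0 - 40) ≡ 22/27 mod 67. 27⁻¹ ≡ 5 (mod 67) since 27·5 = 135 ≡ 1, so λ ≡ 43.
  x = λ² - 40 - 0 = 1849 - 40 ≡ 0; y = λ·(40 - 0) - 17 ≡ 28. → (0, 28)
11P: (0, 28) + (0, 39): same x and y₁ ≡ -y₂, so the sum is O.
11P = O, so the order is 11.

11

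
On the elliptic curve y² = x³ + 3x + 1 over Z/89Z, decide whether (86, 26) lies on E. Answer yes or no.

y² = 26² ≡ 53; x³ + 3x + 1 = 636315 ≡ 54 (mod 89). 53 ≠ 54.

no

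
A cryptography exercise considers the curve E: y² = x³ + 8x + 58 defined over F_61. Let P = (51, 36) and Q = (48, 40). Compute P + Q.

(51, 36) + (48, 40). λ = (40 - 36)/(48 - 51) ≡ 4/58 mod 61. 58⁻¹ ≡ 20 (mod 61), so λ ≡ 19.
  x = λ² - 51 - 48 = 361 - 99 ≡ 18; y = λ·(51 - 18) - 36 ≡ 42. → (18, 42)

(18, 42)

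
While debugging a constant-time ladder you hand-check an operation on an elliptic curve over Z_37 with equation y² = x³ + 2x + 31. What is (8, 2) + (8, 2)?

tangent at (8, 2): λ = (3·8² + 2)/(2·2) ≡ 9/4. 4⁻¹ ≡ 28 (mod 37) since 4·28 = 112 ≡ 1, so λ ≡ 9·28 ≡ 30.
  x = λ² - 8 - 8 = 900 - 16 ≡ 33; y = λ·(8 - 33) - 2 ≡ 25. → (33, 25)

(33, 25)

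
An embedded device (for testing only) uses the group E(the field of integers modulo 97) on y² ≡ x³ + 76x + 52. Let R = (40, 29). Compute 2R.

tangent at (40, 29): λ = (3·40² + 76)/(2·29) ≡ 26/58. 58⁻¹ ≡ 92 (mod 97), so λ ≡ 26·92 ≡ 64.
  x = λ² - 40 - 40 = 4096 - 80 ≡ 39; y = λ·(40 - 39) - 29 ≡ 35. → (39, 35)

(39, 35)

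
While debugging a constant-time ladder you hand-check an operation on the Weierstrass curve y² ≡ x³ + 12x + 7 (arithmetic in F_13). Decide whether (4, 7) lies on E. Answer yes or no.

no

y² = 7² ≡ 10; x³ + 12x + 7 = 119 ≡ 2 (mod 13). 10 ≠ 2.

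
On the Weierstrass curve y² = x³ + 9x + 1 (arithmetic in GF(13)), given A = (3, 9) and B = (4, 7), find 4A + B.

First 4A:
Double-and-add on 4 = (100)₂. Start with A = (3, 9) for the leading 1-bit.
double: tangent at (3, 9): λ = (3·3² + 9)/(2·9) ≡ 10/5. 5⁻¹ ≡ 8 (mod 13) since 5·8 = 40 ≡ 1, so λ ≡ 10·8 ≡ 2.
  x = λ² - 3 - 3 = 4 - 6 ≡ 11; y = λ·(3 - 11) - 9 ≡ 1. → (11, 1)
double: tangent at (11, 1): λ = (3·11² + 9)/(2·1) ≡ 8/2. 2⁻¹ ≡ 7 (mod 13) since 2·7 = 14 ≡ 1, so λ ≡ 8·7 ≡ 4.
  x = λ² - 11 - 11 = 16 - 22 ≡ 7; y = λ·(11 - 7) - 1 ≡ 2. → (7, 2)
4A = (7, 2).
Finally 4A + B:
(7, 2) + (4, 7). λ = (7 - 2)/(4 - 7) ≡ 5/10 mod 13. 10⁻¹ ≡ 4 (mod 13), so λ ≡ 7.
  x = λ² - 7 - 4 = 49 - 11 ≡ 12; y = λ·(7 - 12) - 2 ≡ 2. → (12, 2)

(12, 2)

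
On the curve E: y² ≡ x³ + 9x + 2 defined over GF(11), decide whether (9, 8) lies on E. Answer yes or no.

y² = 8² ≡ 9; x³ + 9x + 2 = 812 ≡ 9 (mod 11). 9 = 9.

yes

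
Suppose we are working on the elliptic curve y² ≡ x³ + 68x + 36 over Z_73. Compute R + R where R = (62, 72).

(16, 16)

tangent at (62, 72): λ = (3·62² + 68)/(2·72) ≡ 66/71. 71⁻¹ ≡ 36 (mod 73) since 71·36 = 2556 ≡ 1, so λ ≡ 66·36 ≡ 40.
  x = λ² - 62 - 62 = 1600 - 124 ≡ 16; y = λ·(62 - 16) - 72 ≡ 16. → (16, 16)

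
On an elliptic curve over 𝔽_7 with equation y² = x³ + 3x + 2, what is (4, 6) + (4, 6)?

(0, 4)

tangent at (4, 6): λ = (3·4² + 3)/(2·6) ≡ 2/5. 5⁻¹ ≡ 3 (mod 7), so λ ≡ 2·3 ≡ 6.
  x = λ² - 4 - 4 = 36 - 8 ≡ 0; y = λ·(4 - 0) - 6 ≡ 4. → (0, 4)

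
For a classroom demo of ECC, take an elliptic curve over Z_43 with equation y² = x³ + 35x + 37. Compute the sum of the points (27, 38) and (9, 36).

(24, 34)

(27, 38) + (9, 36). λ = (36 - 38)/(9 - 27) ≡ 41/25 mod 43. 25⁻¹ ≡ 31 (mod 43), so λ ≡ 24.
  x = λ² - 27 - 9 = 576 - 36 ≡ 24; y = λ·(27 - 24) - 38 ≡ 34. → (24, 34)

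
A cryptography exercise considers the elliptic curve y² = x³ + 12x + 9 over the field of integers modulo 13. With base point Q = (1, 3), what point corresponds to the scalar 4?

Double-and-add on 4 = (100)₂. Start with Q = (1, 3) for the leading 1-bit.
double: tangent at (1, 3): λ = (3·1² + 12)/(2·3) ≡ 2/6. 6⁻¹ ≡ 11 (mod 13), so λ ≡ 2·11 ≡ 9.
  x = λ² - 1 - 1 = 81 - 2 ≡ 1; y = λ·(1 - 1) - 3 ≡ 10. → (1, 10)
double: tangent at (1, 10): λ = (3·1² + 12)/(2·10) ≡ 2/7. 7⁻¹ ≡ 2 (mod 13) since 7·2 = 14 ≡ 1, so λ ≡ 2·2 ≡ 4.
  x = λ² - 1 - 1 = 16 - 2 ≡ 1; y = λ·(1 - 1) - 10 ≡ 3. → (1, 3)

(1, 3)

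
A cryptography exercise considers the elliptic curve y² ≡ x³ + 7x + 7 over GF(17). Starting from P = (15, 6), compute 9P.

Double-and-add on 9 = (1001)₂. Start with P = (15, 6) for the leading 1-bit.
double: tangent at (15, 6): λ = (3·15² + 7)/(2·6) ≡ 2/12. 12⁻¹ ≡ 10 (mod 17) since 12·10 = 120 ≡ 1, so λ ≡ 2·10 ≡ 3.
  x = λ² - 15 - 15 = 9 - 30 ≡ 13; y = λ·(15 - 13) - 6 ≡ 0. → (13, 0)
double: (13, 0) + (13, 0): same x and y₁ ≡ -y₂, so the sum is ∞.
double: ∞ + ∞ = ∞ (identity).
add P: ∞ + (15, 6) = (15, 6) (identity).

(15, 6)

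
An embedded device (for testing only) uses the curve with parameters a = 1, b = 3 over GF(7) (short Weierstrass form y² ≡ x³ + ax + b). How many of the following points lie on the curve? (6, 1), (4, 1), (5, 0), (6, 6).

(6, 1): 1² ≡ 1, rhs ≡ 1 → on.
(4, 1): 1² ≡ 1, rhs ≡ 1 → on.
(5, 0): 0² ≡ 0, rhs ≡ 0 → on.
(6, 6): 6² ≡ 1, rhs ≡ 1 → on.

4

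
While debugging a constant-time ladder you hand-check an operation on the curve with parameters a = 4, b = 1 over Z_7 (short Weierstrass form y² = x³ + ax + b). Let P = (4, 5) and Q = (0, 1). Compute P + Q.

(4, 2)

(4, 5) + (0, 1). λ = (1 - 5)/(0 - 4) ≡ 3/3 mod 7. 3⁻¹ ≡ 5 (mod 7) since 3·5 = 15 ≡ 1, so λ ≡ 1.
  x = λ² - 4 - 0 = 1 - 4 ≡ 4; y = λ·(4 - 4) - 5 ≡ 2. → (4, 2)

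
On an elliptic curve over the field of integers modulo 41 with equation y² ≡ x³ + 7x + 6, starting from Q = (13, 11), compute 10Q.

(4, 37)

Repeated addition: build up to 10Q.
2Q: tangent at (13, 11): λ = (3·13² + 7)/(2·11) ≡ 22/22. 22⁻¹ ≡ 28 (mod 41), so λ ≡ 22·28 ≡ 1.
  x = λ² - 13 - 13 = 1 - 26 ≡ 16; y = λ·(13 - 16) - 11 ≡ 27. → (16, 27)
3Q: (16, 27) + (13, 11). λ = (11 - 27)/(13 - 16) ≡ 25/38 mod 41. 38⁻¹ ≡ 27 (mod 41), so λ ≡ 19.
  x = λ² - 16 - 13 = 361 - 29 ≡ 4; y = λ·(16 - 4) - 27 ≡ 37. → (4, 37)
4Q: (4, 37) + (13, 11). λ = (11 - 37)/(13 - 4) ≡ 15/9 mod 41. 9⁻¹ ≡ 32 (mod 41), so λ ≡ 29.
  x = λ² - 4 - 13 = 841 - 17 ≡ 4; y = λ·(4 - 4) - 37 ≡ 4. → (4, 4)
5Q: (4, 4) + (13, 11). λ = (11 - 4)/(13 - 4) ≡ 7/9 mod 41. 9⁻¹ ≡ 32 (mod 41), so λ ≡ 19.
  x = λ² - 4 - 13 = 361 - 17 ≡ 16; y = λ·(4 - 16) - 4 ≡ 14. → (16, 14)
6Q: (16, 14) + (13, 11). λ = (11 - 14)/(13 - 16) ≡ 38/38 mod 41. 38⁻¹ ≡ 27 (mod 41), so λ ≡ 1.
  x = λ² - 16 - 13 = 1 - 29 ≡ 13; y = λ·(16 - 13) - 14 ≡ 30. → (13, 30)
7Q: (13, 30) + (13, 11): same x and y₁ ≡ -y₂, so the sum is 𝒪.
8Q: 𝒪 + (13, 11) = (13, 11) (identity).
9Q: tangent at (13, 11): λ = (3·13² + 7)/(2·11) ≡ 22/22. 22⁻¹ ≡ 28 (mod 41), so λ ≡ 22·28 ≡ 1.
  x = λ² - 13 - 13 = 1 - 26 ≡ 16; y = λ·(13 - 16) - 11 ≡ 27. → (16, 27)
10Q: (16, 27) + (13, 11). λ = (11 - 27)/(13 - 16) ≡ 25/38 mod 41. 38⁻¹ ≡ 27 (mod 41) since 38·27 = 1026 ≡ 1, so λ ≡ 19.
  x = λ² - 16 - 13 = 361 - 29 ≡ 4; y = λ·(16 - 4) - 27 ≡ 37. → (4, 37)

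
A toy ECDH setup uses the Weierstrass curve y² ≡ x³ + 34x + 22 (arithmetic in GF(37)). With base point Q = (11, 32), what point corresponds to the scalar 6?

(16, 0)

Double-and-add on 6 = (110)₂. Start with Q = (11, 32) for the leading 1-bit.
double: tangent at (11, 32): λ = (3·11² + 34)/(2·32) ≡ 27/27. 27⁻¹ ≡ 11 (mod 37), so λ ≡ 27·11 ≡ 1.
  x = λ² - 11 - 11 = 1 - 22 ≡ 16; y = λ·(11 - 16) - 32 ≡ 0. → (16, 0)
add Q: (16, 0) + (11, 32). λ = (32 - 0)/(11 - 16) ≡ 32/32 mod 37. 32⁻¹ ≡ 22 (mod 37), so λ ≡ 1.
  x = λ² - 16 - 11 = 1 - 27 ≡ 11; y = λ·(16 - 11) - 0 ≡ 5. → (11, 5)
double: tangent at (11, 5): λ = (3·11² + 34)/(2·5) ≡ 27/10. 10⁻¹ ≡ 26 (mod 37), so λ ≡ 27·26 ≡ 36.
  x = λ² - 11 - 11 = 1296 - 22 ≡ 16; y = λ·(11 - 16) - 5 ≡ 0. → (16, 0)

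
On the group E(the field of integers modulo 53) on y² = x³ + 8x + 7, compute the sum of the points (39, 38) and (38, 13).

(18, 10)

(39, 38) + (38, 13). λ = (13 - 38)/(38 - 39) ≡ 28/52 mod 53. 52⁻¹ ≡ 52 (mod 53) since 52·52 = 2704 ≡ 1, so λ ≡ 25.
  x = λ² - 39 - 38 = 625 - 77 ≡ 18; y = λ·(39 - 18) - 38 ≡ 10. → (18, 10)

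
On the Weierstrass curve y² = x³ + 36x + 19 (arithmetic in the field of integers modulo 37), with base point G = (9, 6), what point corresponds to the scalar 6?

(2, 5)

Double-and-add on 6 = (110)₂. Start with G = (9, 6) for the leading 1-bit.
double: tangent at (9, 6): λ = (3·9² + 36)/(2·6) ≡ 20/12. 12⁻¹ ≡ 34 (mod 37) since 12·34 = 408 ≡ 1, so λ ≡ 20·34 ≡ 14.
  x = λ² - 9 - 9 = 196 - 18 ≡ 30; y = λ·(9 - 30) - 6 ≡ 33. → (30, 33)
add G: (30, 33) + (9, 6). λ = (6 - 33)/(9 - 30) ≡ 10/16 mod 37. 16⁻¹ ≡ 7 (mod 37), so λ ≡ 33.
  x = λ² - 30 - 9 = 1089 - 39 ≡ 14; y = λ·(30 - 14) - 33 ≡ 14. → (14, 14)
double: tangent at (14, 14): λ = (3·14² + 36)/(2·14) ≡ 32/28. 28⁻¹ ≡ 4 (mod 37), so λ ≡ 32·4 ≡ 17.
  x = λ² - 14 - 14 = 289 - 28 ≡ 2; y = λ·(14 - 2) - 14 ≡ 5. → (2, 5)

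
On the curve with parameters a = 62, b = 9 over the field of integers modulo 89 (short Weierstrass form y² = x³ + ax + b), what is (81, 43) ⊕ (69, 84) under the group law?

(81, 43) + (69, 84). λ = (84 - 43)/(69 - 81) ≡ 41/77 mod 89. 77⁻¹ ≡ 37 (mod 89), so λ ≡ 4.
  x = λ² - 81 - 69 = 16 - 150 ≡ 44; y = λ·(81 - 44) - 43 ≡ 16. → (44, 16)

(44, 16)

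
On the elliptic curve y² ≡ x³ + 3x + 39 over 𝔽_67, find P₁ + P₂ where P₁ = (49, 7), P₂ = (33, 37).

(44, 59)

(49, 7) + (33, 37). λ = (37 - 7)/(33 - 49) ≡ 30/51 mod 67. 51⁻¹ ≡ 46 (mod 67) since 51·46 = 2346 ≡ 1, so λ ≡ 40.
  x = λ² - 49 - 33 = 1600 - 82 ≡ 44; y = λ·(49 - 44) - 7 ≡ 59. → (44, 59)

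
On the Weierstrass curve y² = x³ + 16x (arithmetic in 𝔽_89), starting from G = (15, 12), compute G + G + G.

Repeated addition: build up to 3G.
2G: tangent at (15, 12): λ = (3·15² + 16)/(2·12) ≡ 68/24. 24⁻¹ ≡ 26 (mod 89), so λ ≡ 68·26 ≡ 77.
  x = λ² - 15 - 15 = 5929 - 30 ≡ 25; y = λ·(15 - 25) - 12 ≡ 19. → (25, 19)
3G: (25, 19) + (15, 12). λ = (12 - 19)/(15 - 25) ≡ 82/79 mod 89. 79⁻¹ ≡ 80 (mod 89), so λ ≡ 63.
  x = λ² - 25 - 15 = 3969 - 40 ≡ 13; y = λ·(25 - 13) - 19 ≡ 25. → (13, 25)

(13, 25)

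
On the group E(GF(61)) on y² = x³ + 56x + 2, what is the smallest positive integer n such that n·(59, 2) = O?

9

2P: tangent at (59, 2): λ = (3·59² + 56)/(2·2) ≡ 7/4. 4⁻¹ ≡ 46 (mod 61), so λ ≡ 7·46 ≡ 17.
  x = λ² - 59 - 59 = 289 - 118 ≡ 49; y = λ·(59 - 49) - 2 ≡ 46. → (49, 46)
3P: (49, 46) + (59, 2). λ = (2 - 46)/(59 - 49) ≡ 17/10 mod 61. 10⁻¹ ≡ 55 (mod 61), so λ ≡ 20.
  x = λ² - 49 - 59 = 400 - 108 ≡ 48; y = λ·(49 - 48) - 46 ≡ 35. → (48, 35)
4P: (48, 35) + (59, 2). λ = (2 - 35)/(59 - 48) ≡ 28/11 mod 61. 11⁻¹ ≡ 50 (mod 61), so λ ≡ 58.
  x = λ² - 48 - 59 = 3364 - 107 ≡ 24; y = λ·(48 - 24) - 35 ≡ 15. → (24, 15)
5P: (24, 15) + (59, 2). λ = (2 - 15)/(59 - 24) ≡ 48/35 mod 61. 35⁻¹ ≡ 7 (mod 61), so λ ≡ 31.
  x = λ² - 24 - 59 = 961 - 83 ≡ 24; y = λ·(24 - 24) - 15 ≡ 46. → (24, 46)
6P: (24, 46) + (59, 2). λ = (2 - 46)/(59 - 24) ≡ 17/35 mod 61. 35⁻¹ ≡ 7 (mod 61) since 35·7 = 245 ≡ 1, so λ ≡ 58.
  x = λ² - 24 - 59 = 3364 - 83 ≡ 48; y = λ·(24 - 48) - 46 ≡ 26. → (48, 26)
7P: (48, 26) + (59, 2). λ = (2 - 26)/(59 - 48) ≡ 37/11 mod 61. 11⁻¹ ≡ 50 (mod 61), so λ ≡ 20.
  x = λ² - 48 - 59 = 400 - 107 ≡ 49; y = λ·(48 - 49) - 26 ≡ 15. → (49, 15)
8P: (49, 15) + (59, 2). λ = (2 - 15)/(59 - 49) ≡ 48/10 mod 61. 10⁻¹ ≡ 55 (mod 61), so λ ≡ 17.
  x = λ² - 49 - 59 = 289 - 108 ≡ 59; y = λ·(49 - 59) - 15 ≡ 59. → (59, 59)
9P: (59, 59) + (59, 2): same x and y₁ ≡ -y₂, so the sum is O.
9P = O, so the order is 9.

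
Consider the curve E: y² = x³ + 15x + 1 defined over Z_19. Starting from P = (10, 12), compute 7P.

Repeated addition: build up to 7P.
2P: tangent at (10, 12): λ = (3·10² + 15)/(2·12) ≡ 11/5. 5⁻¹ ≡ 4 (mod 19) since 5·4 = 20 ≡ 1, so λ ≡ 11·4 ≡ 6.
  x = λ² - 10 - 10 = 36 - 20 ≡ 16; y = λ·(10 - 16) - 12 ≡ 9. → (16, 9)
3P: (16, 9) + (10, 12). λ = (12 - 9)/(10 - 16) ≡ 3/13 mod 19. 13⁻¹ ≡ 3 (mod 19) since 13·3 = 39 ≡ 1, so λ ≡ 9.
  x = λ² - 16 - 10 = 81 - 26 ≡ 17; y = λ·(16 - 17) - 9 ≡ 1. → (17, 1)
4P: (17, 1) + (10, 12). λ = (12 - 1)/(10 - 17) ≡ 11/12 mod 19. 12⁻¹ ≡ 8 (mod 19), so λ ≡ 12.
  x = λ² - 17 - 10 = 144 - 27 ≡ 3; y = λ·(17 - 3) - 1 ≡ 15. → (3, 15)
5P: (3, 15) + (10, 12). λ = (12 - 15)/(10 - 3) ≡ 16/7 mod 19. 7⁻¹ ≡ 11 (mod 19) since 7·11 = 77 ≡ 1, so λ ≡ 5.
  x = λ² - 3 - 10 = 25 - 13 ≡ 12; y = λ·(3 - 12) - 15 ≡ 16. → (12, 16)
6P: (12, 16) + (10, 12). λ = (12 - 16)/(10 - 12) ≡ 15/17 mod 19. 17⁻¹ ≡ 9 (mod 19) since 17·9 = 153 ≡ 1, so λ ≡ 2.
  x = λ² - 12 - 10 = 4 - 22 ≡ 1; y = λ·(12 - 1) - 16 ≡ 6. → (1, 6)
7P: (1, 6) + (10, 12). λ = (12 - 6)/(10 - 1) ≡ 6/9 mod 19. 9⁻¹ ≡ 17 (mod 19) since 9·17 = 153 ≡ 1, so λ ≡ 7.
  x = λ² - 1 - 10 = 49 - 11 ≡ 0; y = λ·(1 - 0) - 6 ≡ 1. → (0, 1)

(0, 1)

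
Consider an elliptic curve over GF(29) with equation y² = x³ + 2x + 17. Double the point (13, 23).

(8, 9)

tangent at (13, 23): λ = (3·13² + 2)/(2·23) ≡ 16/17. 17⁻¹ ≡ 12 (mod 29), so λ ≡ 16·12 ≡ 18.
  x = λ² - 13 - 13 = 324 - 26 ≡ 8; y = λ·(13 - 8) - 23 ≡ 9. → (8, 9)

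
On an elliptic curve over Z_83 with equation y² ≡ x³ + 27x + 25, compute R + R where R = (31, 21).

tangent at (31, 21): λ = (3·31² + 27)/(2·21) ≡ 5/42. 42⁻¹ ≡ 2 (mod 83), so λ ≡ 5·2 ≡ 10.
  x = λ² - 31 - 31 = 100 - 62 ≡ 38; y = λ·(31 - 38) - 21 ≡ 75. → (38, 75)

(38, 75)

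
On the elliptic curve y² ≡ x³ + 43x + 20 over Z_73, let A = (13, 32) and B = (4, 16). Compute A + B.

(13, 32) + (4, 16). λ = (16 - 32)/(4 - 13) ≡ 57/64 mod 73. 64⁻¹ ≡ 8 (mod 73) since 64·8 = 512 ≡ 1, so λ ≡ 18.
  x = λ² - 13 - 4 = 324 - 17 ≡ 15; y = λ·(13 - 15) - 32 ≡ 5. → (15, 5)

(15, 5)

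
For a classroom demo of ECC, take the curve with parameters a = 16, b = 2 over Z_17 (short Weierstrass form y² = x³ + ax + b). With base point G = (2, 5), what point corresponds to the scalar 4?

Double-and-add on 4 = (100)₂. Start with G = (2, 5) for the leading 1-bit.
double: tangent at (2, 5): λ = (3·2² + 16)/(2·5) ≡ 11/10. 10⁻¹ ≡ 12 (mod 17), so λ ≡ 11·12 ≡ 13.
  x = λ² - 2 - 2 = 169 - 4 ≡ 12; y = λ·(2 - 12) - 5 ≡ 1. → (12, 1)
double: tangent at (12, 1): λ = (3·12² + 16)/(2·1) ≡ 6/2. 2⁻¹ ≡ 9 (mod 17) since 2·9 = 18 ≡ 1, so λ ≡ 6·9 ≡ 3.
  x = λ² - 12 - 12 = 9 - 24 ≡ 2; y = λ·(12 - 2) - 1 ≡ 12. → (2, 12)

(2, 12)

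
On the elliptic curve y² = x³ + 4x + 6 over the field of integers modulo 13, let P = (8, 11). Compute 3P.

(11, 4)

Repeated addition: build up to 3P.
2P: tangent at (8, 11): λ = (3·8² + 4)/(2·11) ≡ 1/9. 9⁻¹ ≡ 3 (mod 13) since 9·3 = 27 ≡ 1, so λ ≡ 1·3 ≡ 3.
  x = λ² - 8 - 8 = 9 - 16 ≡ 6; y = λ·(8 - 6) - 11 ≡ 8. → (6, 8)
3P: (6, 8) + (8, 11). λ = (11 - 8)/(8 - 6) ≡ 3/2 mod 13. 2⁻¹ ≡ 7 (mod 13), so λ ≡ 8.
  x = λ² - 6 - 8 = 64 - 14 ≡ 11; y = λ·(6 - 11) - 8 ≡ 4. → (11, 4)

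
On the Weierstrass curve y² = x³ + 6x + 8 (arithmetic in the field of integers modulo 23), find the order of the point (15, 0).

2

2P: (15, 0) + (15, 0): same x and y₁ ≡ -y₂, so the sum is the point at infinity.
2P = the point at infinity, so the order is 2.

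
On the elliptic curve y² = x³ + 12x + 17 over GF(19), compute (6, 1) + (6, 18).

The two points share x = 6 and their y-coordinates satisfy 1 + 18 ≡ 0 (mod 19), so they are inverses. Their sum is O.

O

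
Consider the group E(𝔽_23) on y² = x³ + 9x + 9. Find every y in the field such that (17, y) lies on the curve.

x³ + 9x + 9 = 5075 ≡ 15 (mod 23).
15 is a non-residue mod 23; no y exists.

none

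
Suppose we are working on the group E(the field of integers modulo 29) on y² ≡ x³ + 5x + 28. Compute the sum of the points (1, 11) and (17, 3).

(1, 11) + (17, 3). λ = (3 - 11)/(17 - 1) ≡ 21/16 mod 29. 16⁻¹ ≡ 20 (mod 29), so λ ≡ 14.
  x = λ² - 1 - 17 = 196 - 18 ≡ 4; y = λ·(1 - 4) - 11 ≡ 5. → (4, 5)

(4, 5)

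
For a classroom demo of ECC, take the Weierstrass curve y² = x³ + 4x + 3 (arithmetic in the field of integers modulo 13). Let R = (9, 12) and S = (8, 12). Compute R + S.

(9, 12) + (8, 12). λ = (12 - 12)/(8 - 9) ≡ 0/12 mod 13. 12⁻¹ ≡ 12 (mod 13), so λ ≡ 0.
  x = λ² - 9 - 8 = 0 - 17 ≡ 9; y = λ·(9 - 9) - 12 ≡ 1. → (9, 1)

(9, 1)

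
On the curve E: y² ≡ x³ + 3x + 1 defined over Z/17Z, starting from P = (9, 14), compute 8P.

Repeated addition: build up to 8P.
2P: tangent at (9, 14): λ = (3·9² + 3)/(2·14) ≡ 8/11. 11⁻¹ ≡ 14 (mod 17) since 11·14 = 154 ≡ 1, so λ ≡ 8·14 ≡ 10.
  x = λ² - 9 - 9 = 100 - 18 ≡ 14; y = λ·(9 - 14) - 14 ≡ 4. → (14, 4)
3P: (14, 4) + (9, 14). λ = (14 - 4)/(9 - 14) ≡ 10/12 mod 17. 12⁻¹ ≡ 10 (mod 17) since 12·10 = 120 ≡ 1, so λ ≡ 15.
  x = λ² - 14 - 9 = 225 - 23 ≡ 15; y = λ·(14 - 15) - 4 ≡ 15. → (15, 15)
4P: (15, 15) + (9, 14). λ = (14 - 15)/(9 - 15) ≡ 16/11 mod 17. 11⁻¹ ≡ 14 (mod 17) since 11·14 = 154 ≡ 1, so λ ≡ 3.
  x = λ² - 15 - 9 = 9 - 24 ≡ 2; y = λ·(15 - 2) - 15 ≡ 7. → (2, 7)
5P: (2, 7) + (9, 14). λ = (14 - 7)/(9 - 2) ≡ 7/7 mod 17. 7⁻¹ ≡ 5 (mod 17), so λ ≡ 1.
  x = λ² - 2 - 9 = 1 - 11 ≡ 7; y = λ·(2 - 7) - 7 ≡ 5. → (7, 5)
6P: (7, 5) + (9, 14). λ = (14 - 5)/(9 - 7) ≡ 9/2 mod 17. 2⁻¹ ≡ 9 (mod 17), so λ ≡ 13.
  x = λ² - 7 - 9 = 169 - 16 ≡ 0; y = λ·(7 - 0) - 5 ≡ 1. → (0, 1)
7P: (0, 1) + (9, 14). λ = (14 - 1)/(9 - 0) ≡ 13/9 mod 17. 9⁻¹ ≡ 2 (mod 17) since 9·2 = 18 ≡ 1, so λ ≡ 9.
  x = λ² - 0 - 9 = 81 - 9 ≡ 4; y = λ·(0 - 4) - 1 ≡ 14. → (4, 14)
8P: (4, 14) + (9, 14). λ = (14 - 14)/(9 - 4) ≡ 0/5 mod 17. 5⁻¹ ≡ 7 (mod 17) since 5·7 = 35 ≡ 1, so λ ≡ 0.
  x = λ² - 4 - 9 = 0 - 13 ≡ 4; y = λ·(4 - 4) - 14 ≡ 3. → (4, 3)

(4, 3)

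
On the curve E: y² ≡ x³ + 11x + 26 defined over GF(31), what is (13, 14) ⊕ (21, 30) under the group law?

(13, 14) + (21, 30). λ = (30 - 14)/(21 - 13) ≡ 16/8 mod 31. 8⁻¹ ≡ 4 (mod 31), so λ ≡ 2.
  x = λ² - 13 - 21 = 4 - 34 ≡ 1; y = λ·(13 - 1) - 14 ≡ 10. → (1, 10)

(1, 10)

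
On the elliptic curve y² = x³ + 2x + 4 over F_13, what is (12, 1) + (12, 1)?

tangent at (12, 1): λ = (3·12² + 2)/(2·1) ≡ 5/2. 2⁻¹ ≡ 7 (mod 13) since 2·7 = 14 ≡ 1, so λ ≡ 5·7 ≡ 9.
  x = λ² - 12 - 12 = 81 - 24 ≡ 5; y = λ·(12 - 5) - 1 ≡ 10. → (5, 10)

(5, 10)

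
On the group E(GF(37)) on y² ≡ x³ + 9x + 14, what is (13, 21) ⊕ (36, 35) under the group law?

(26, 29)

(13, 21) + (36, 35). λ = (35 - 21)/(36 - 13) ≡ 14/23 mod 37. 23⁻¹ ≡ 29 (mod 37), so λ ≡ 36.
  x = λ² - 13 - 36 = 1296 - 49 ≡ 26; y = λ·(13 - 26) - 21 ≡ 29. → (26, 29)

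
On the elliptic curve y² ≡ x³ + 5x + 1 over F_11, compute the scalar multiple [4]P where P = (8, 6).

Double-and-add on 4 = (100)₂. Start with P = (8, 6) for the leading 1-bit.
double: tangent at (8, 6): λ = (3·8² + 5)/(2·6) ≡ 10/1. 1⁻¹ ≡ 1 (mod 11) since 1·1 = 1 ≡ 1, so λ ≡ 10·1 ≡ 10.
  x = λ² - 8 - 8 = 100 - 16 ≡ 7; y = λ·(8 - 7) - 6 ≡ 4. → (7, 4)
double: tangent at (7, 4): λ = (3·7² + 5)/(2·4) ≡ 9/8. 8⁻¹ ≡ 7 (mod 11), so λ ≡ 9·7 ≡ 8.
  x = λ² - 7 - 7 = 64 - 14 ≡ 6; y = λ·(7 - 6) - 4 ≡ 4. → (6, 4)

(6, 4)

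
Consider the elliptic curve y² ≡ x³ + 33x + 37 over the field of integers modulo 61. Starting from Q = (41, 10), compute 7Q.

Repeated addition: build up to 7Q.
2Q: tangent at (41, 10): λ = (3·41² + 33)/(2·10) ≡ 13/20. 20⁻¹ ≡ 58 (mod 61), so λ ≡ 13·58 ≡ 22.
  x = λ² - 41 - 41 = 484 - 82 ≡ 36; y = λ·(41 - 36) - 10 ≡ 39. → (36, 39)
3Q: (36, 39) + (41, 10). λ = (10 - 39)/(41 - 36) ≡ 32/5 mod 61. 5⁻¹ ≡ 49 (mod 61) since 5·49 = 245 ≡ 1, so λ ≡ 43.
  x = λ² - 36 - 41 = 1849 - 77 ≡ 3; y = λ·(36 - 3) - 39 ≡ 38. → (3, 38)
4Q: (3, 38) + (41, 10). λ = (10 - 38)/(41 - 3) ≡ 33/38 mod 61. 38⁻¹ ≡ 53 (mod 61), so λ ≡ 41.
  x = λ² - 3 - 41 = 1681 - 44 ≡ 51; y = λ·(3 - 51) - 38 ≡ 7. → (51, 7)
5Q: (51, 7) + (41, 10). λ = (10 - 7)/(41 - 51) ≡ 3/51 mod 61. 51⁻¹ ≡ 6 (mod 61) since 51·6 = 306 ≡ 1, so λ ≡ 18.
  x = λ² - 51 - 41 = 324 - 92 ≡ 49; y = λ·(51 - 49) - 7 ≡ 29. → (49, 29)
6Q: (49, 29) + (41, 10). λ = (10 - 29)/(41 - 49) ≡ 42/53 mod 61. 53⁻¹ ≡ 38 (mod 61) since 53·38 = 2014 ≡ 1, so λ ≡ 10.
  x = λ² - 49 - 41 = 100 - 90 ≡ 10; y = λ·(49 - 10) - 29 ≡ 56. → (10, 56)
7Q: (10, 56) + (41, 10). λ = (10 - 56)/(41 - 10) ≡ 15/31 mod 61. 31⁻¹ ≡ 2 (mod 61) since 31·2 = 62 ≡ 1, so λ ≡ 30.
  x = λ² - 10 - 41 = 900 - 51 ≡ 56; y = λ·(10 - 56) - 56 ≡ 28. → (56, 28)

(56, 28)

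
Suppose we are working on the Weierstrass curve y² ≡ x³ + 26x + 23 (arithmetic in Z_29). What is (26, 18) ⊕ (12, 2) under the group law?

(26, 18) + (12, 2). λ = (2 - 18)/(12 - 26) ≡ 13/15 mod 29. 15⁻¹ ≡ 2 (mod 29) since 15·2 = 30 ≡ 1, so λ ≡ 26.
  x = λ² - 26 - 12 = 676 - 38 ≡ 0; y = λ·(26 - 0) - 18 ≡ 20. → (0, 20)

(0, 20)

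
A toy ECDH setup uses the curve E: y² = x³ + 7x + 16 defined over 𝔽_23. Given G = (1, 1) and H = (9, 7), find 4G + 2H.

(0, 4)

First 4G:
Double-and-add on 4 = (100)₂. Start with G = (1, 1) for the leading 1-bit.
double: tangent at (1, 1): λ = (3·1² + 7)/(2·1) ≡ 10/2. 2⁻¹ ≡ 12 (mod 23), so λ ≡ 10·12 ≡ 5.
  x = λ² - 1 - 1 = 25 - 2 ≡ 0; y = λ·(1 - 0) - 1 ≡ 4. → (0, 4)
double: tangent at (0, 4): λ = (3·0² + 7)/(2·4) ≡ 7/8. 8⁻¹ ≡ 3 (mod 23) since 8·3 = 24 ≡ 1, so λ ≡ 7·3 ≡ 21.
  x = λ² - 0 - 0 = 441 - 0 ≡ 4; y = λ·(0 - 4) - 4 ≡ 4. → (4, 4)
4G = (4, 4).
Next 2H:
Repeated addition: build up to 2H.
2H: tangent at (9, 7): λ = (3·9² + 7)/(2·7) ≡ 20/14. 14⁻¹ ≡ 5 (mod 23) since 14·5 = 70 ≡ 1, so λ ≡ 20·5 ≡ 8.
  x = λ² - 9 - 9 = 64 - 18 ≡ 0; y = λ·(9 - 0) - 7 ≡ 19. → (0, 19)
2H = (0, 19).
Finally 4G + 2H:
(4, 4) + (0, 19). λ = (19 - 4)/(0 - 4) ≡ 15/19 mod 23. 19⁻¹ ≡ 17 (mod 23) since 19·17 = 323 ≡ 1, so λ ≡ 2.
  x = λ² - 4 - 0 = 4 - 4 ≡ 0; y = λ·(4 - 0) - 4 ≡ 4. → (0, 4)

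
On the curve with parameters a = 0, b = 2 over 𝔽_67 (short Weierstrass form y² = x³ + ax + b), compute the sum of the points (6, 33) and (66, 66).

(35, 8)

(6, 33) + (66, 66). λ = (66 - 33)/(66 - 6) ≡ 33/60 mod 67. 60⁻¹ ≡ 19 (mod 67), so λ ≡ 24.
  x = λ² - 6 - 66 = 576 - 72 ≡ 35; y = λ·(6 - 35) - 33 ≡ 8. → (35, 8)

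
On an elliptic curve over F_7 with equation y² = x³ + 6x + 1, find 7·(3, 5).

(3, 5)

Write G = (3, 5).
Repeated addition: build up to 7G.
2G: tangent at (3, 5): λ = (3·3² + 6)/(2·5) ≡ 5/3. 3⁻¹ ≡ 5 (mod 7) since 3·5 = 15 ≡ 1, so λ ≡ 5·5 ≡ 4.
  x = λ² - 3 - 3 = 16 - 6 ≡ 3; y = λ·(3 - 3) - 5 ≡ 2. → (3, 2)
3G: (3, 2) + (3, 5): same x and y₁ ≡ -y₂, so the sum is O.
4G: O + (3, 5) = (3, 5) (identity).
5G: tangent at (3, 5): λ = (3·3² + 6)/(2·5) ≡ 5/3. 3⁻¹ ≡ 5 (mod 7) since 3·5 = 15 ≡ 1, so λ ≡ 5·5 ≡ 4.
  x = λ² - 3 - 3 = 16 - 6 ≡ 3; y = λ·(3 - 3) - 5 ≡ 2. → (3, 2)
6G: (3, 2) + (3, 5): same x and y₁ ≡ -y₂, so the sum is O.
7G: O + (3, 5) = (3, 5) (identity).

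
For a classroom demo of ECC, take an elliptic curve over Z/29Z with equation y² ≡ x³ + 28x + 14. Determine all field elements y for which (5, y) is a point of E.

none

x³ + 28x + 14 = 279 ≡ 18 (mod 29).
18 is a non-residue mod 29; no y exists.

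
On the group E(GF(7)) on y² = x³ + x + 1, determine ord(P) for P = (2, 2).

2P: tangent at (2, 2): λ = (3·2² + 1)/(2·2) ≡ 6/4. 4⁻¹ ≡ 2 (mod 7) since 4·2 = 8 ≡ 1, so λ ≡ 6·2 ≡ 5.
  x = λ² - 2 - 2 = 25 - 4 ≡ 0; y = λ·(2 - 0) - 2 ≡ 1. → (0, 1)
3P: (0, 1) + (2, 2). λ = (2 - 1)/(2 - 0) ≡ 1/2 mod 7. 2⁻¹ ≡ 4 (mod 7), so λ ≡ 4.
  x = λ² - 0 - 2 = 16 - 2 ≡ 0; y = λ·(0 - 0) - 1 ≡ 6. → (0, 6)
4P: (0, 6) + (2, 2). λ = (2 - 6)/(2 - 0) ≡ 3/2 mod 7. 2⁻¹ ≡ 4 (mod 7), so λ ≡ 5.
  x = λ² - 0 - 2 = 25 - 2 ≡ 2; y = λ·(0 - 2) - 6 ≡ 5. → (2, 5)
5P: (2, 5) + (2, 2): same x and y₁ ≡ -y₂, so the sum is the point at infinity.
5P = the point at infinity, so the order is 5.

5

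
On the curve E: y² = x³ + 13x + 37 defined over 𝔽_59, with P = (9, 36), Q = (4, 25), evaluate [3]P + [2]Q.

First 3P:
Repeated addition: build up to 3P.
2P: tangent at (9, 36): λ = (3·9² + 13)/(2·36) ≡ 20/13. 13⁻¹ ≡ 50 (mod 59), so λ ≡ 20·50 ≡ 56.
  x = λ² - 9 - 9 = 3136 - 18 ≡ 50; y = λ·(9 - 50) - 36 ≡ 28. → (50, 28)
3P: (50, 28) + (9, 36). λ = (36 - 28)/(9 - 50) ≡ 8/18 mod 59. 18⁻¹ ≡ 23 (mod 59), so λ ≡ 7.
  x = λ² - 50 - 9 = 49 - 59 ≡ 49; y = λ·(50 - 49) - 28 ≡ 38. → (49, 38)
3P = (49, 38).
Next 2Q:
Repeated addition: build up to 2Q.
2Q: tangent at (4, 25): λ = (3·4² + 13)/(2·25) ≡ 2/50. 50⁻¹ ≡ 13 (mod 59), so λ ≡ 2·13 ≡ 26.
  x = λ² - 4 - 4 = 676 - 8 ≡ 19; y = λ·(4 - 19) - 25 ≡ 57. → (19, 57)
2Q = (19, 57).
Finally 3P + 2Q:
(49, 38) + (19, 57). λ = (57 - 38)/(19 - 49) ≡ 19/29 mod 59. 29⁻¹ ≡ 57 (mod 59) since 29·57 = 1653 ≡ 1, so λ ≡ 21.
  x = λ² - 49 - 19 = 441 - 68 ≡ 19; y = λ·(49 - 19) - 38 ≡ 2. → (19, 2)

(19, 2)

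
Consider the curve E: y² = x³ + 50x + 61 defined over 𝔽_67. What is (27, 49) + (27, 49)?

(22, 33)

tangent at (27, 49): λ = (3·27² + 50)/(2·49) ≡ 26/31. 31⁻¹ ≡ 13 (mod 67), so λ ≡ 26·13 ≡ 3.
  x = λ² - 27 - 27 = 9 - 54 ≡ 22; y = λ·(27 - 22) - 49 ≡ 33. → (22, 33)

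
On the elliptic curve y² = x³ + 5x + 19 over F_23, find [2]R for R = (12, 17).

tangent at (12, 17): λ = (3·12² + 5)/(2·17) ≡ 0/11. 11⁻¹ ≡ 21 (mod 23) since 11·21 = 231 ≡ 1, so λ ≡ 0·21 ≡ 0.
  x = λ² - 12 - 12 = 0 - 24 ≡ 22; y = λ·(12 - 22) - 17 ≡ 6. → (22, 6)

(22, 6)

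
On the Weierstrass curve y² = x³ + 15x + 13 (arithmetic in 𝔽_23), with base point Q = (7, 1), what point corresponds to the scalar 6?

(0, 17)

Repeated addition: build up to 6Q.
2Q: tangent at (7, 1): λ = (3·7² + 15)/(2·1) ≡ 1/2. 2⁻¹ ≡ 12 (mod 23), so λ ≡ 1·12 ≡ 12.
  x = λ² - 7 - 7 = 144 - 14 ≡ 15; y = λ·(7 - 15) - 1 ≡ 18. → (15, 18)
3Q: (15, 18) + (7, 1). λ = (1 - 18)/(7 - 15) ≡ 6/15 mod 23. 15⁻¹ ≡ 20 (mod 23), so λ ≡ 5.
  x = λ² - 15 - 7 = 25 - 22 ≡ 3; y = λ·(15 - 3) - 18 ≡ 19. → (3, 19)
4Q: (3, 19) + (7, 1). λ = (1 - 19)/(7 - 3) ≡ 5/4 mod 23. 4⁻¹ ≡ 6 (mod 23), so λ ≡ 7.
  x = λ² - 3 - 7 = 49 - 10 ≡ 16; y = λ·(3 - 16) - 19 ≡ 5. → (16, 5)
5Q: (16, 5) + (7, 1). λ = (1 - 5)/(7 - 16) ≡ 19/14 mod 23. 14⁻¹ ≡ 5 (mod 23), so λ ≡ 3.
  x = λ² - 16 - 7 = 9 - 23 ≡ 9; y = λ·(16 - 9) - 5 ≡ 16. → (9, 16)
6Q: (9, 16) + (7, 1). λ = (1 - 16)/(7 - 9) ≡ 8/21 mod 23. 21⁻¹ ≡ 11 (mod 23) since 21·11 = 231 ≡ 1, so λ ≡ 19.
  x = λ² - 9 - 7 = 361 - 16 ≡ 0; y = λ·(9 - 0) - 16 ≡ 17. → (0, 17)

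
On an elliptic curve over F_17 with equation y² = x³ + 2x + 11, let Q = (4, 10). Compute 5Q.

(6, 1)

Repeated addition: build up to 5Q.
2Q: tangent at (4, 10): λ = (3·4² + 2)/(2·10) ≡ 16/3. 3⁻¹ ≡ 6 (mod 17), so λ ≡ 16·6 ≡ 11.
  x = λ² - 4 - 4 = 121 - 8 ≡ 11; y = λ·(4 - 11) - 10 ≡ 15. → (11, 15)
3Q: (11, 15) + (4, 10). λ = (10 - 15)/(4 - 11) ≡ 12/10 mod 17. 10⁻¹ ≡ 12 (mod 17), so λ ≡ 8.
  x = λ² - 11 - 4 = 64 - 15 ≡ 15; y = λ·(11 - 15) - 15 ≡ 4. → (15, 4)
4Q: (15, 4) + (4, 10). λ = (10 - 4)/(4 - 15) ≡ 6/6 mod 17. 6⁻¹ ≡ 3 (mod 17), so λ ≡ 1.
  x = λ² - 15 - 4 = 1 - 19 ≡ 16; y = λ·(15 - 16) - 4 ≡ 12. → (16, 12)
5Q: (16, 12) + (4, 10). λ = (10 - 12)/(4 - 16) ≡ 15/5 mod 17. 5⁻¹ ≡ 7 (mod 17), so λ ≡ 3.
  x = λ² - 16 - 4 = 9 - 20 ≡ 6; y = λ·(16 - 6) - 12 ≡ 1. → (6, 1)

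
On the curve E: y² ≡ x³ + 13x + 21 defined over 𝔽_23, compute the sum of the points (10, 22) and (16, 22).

(20, 1)

(10, 22) + (16, 22). λ = (22 - 22)/(16 - 10) ≡ 0/6 mod 23. 6⁻¹ ≡ 4 (mod 23), so λ ≡ 0.
  x = λ² - 10 - 16 = 0 - 26 ≡ 20; y = λ·(10 - 20) - 22 ≡ 1. → (20, 1)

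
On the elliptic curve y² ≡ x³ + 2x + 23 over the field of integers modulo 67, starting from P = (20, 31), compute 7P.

(1, 48)

Double-and-add on 7 = (111)₂. Start with P = (20, 31) for the leading 1-bit.
double: tangent at (20, 31): λ = (3·20² + 2)/(2·31) ≡ 63/62. 62⁻¹ ≡ 40 (mod 67), so λ ≡ 63·40 ≡ 41.
  x = λ² - 20 - 20 = 1681 - 40 ≡ 33; y = λ·(20 - 33) - 31 ≡ 39. → (33, 39)
add P: (33, 39) + (20, 31). λ = (31 - 39)/(20 - 33) ≡ 59/54 mod 67. 54⁻¹ ≡ 36 (mod 67), so λ ≡ 47.
  x = λ² - 33 - 20 = 2209 - 53 ≡ 12; y = λ·(33 - 12) - 39 ≡ 10. → (12, 10)
double: tangent at (12, 10): λ = (3·12² + 2)/(2·10) ≡ 32/20. 20⁻¹ ≡ 57 (mod 67), so λ ≡ 32·57 ≡ 15.
  x = λ² - 12 - 12 = 225 - 24 ≡ 0; y = λ·(12 - 0) - 10 ≡ 36. → (0, 36)
add P: (0, 36) + (20, 31). λ = (31 - 36)/(20 - 0) ≡ 62/20 mod 67. 20⁻¹ ≡ 57 (mod 67) since 20·57 = 1140 ≡ 1, so λ ≡ 50.
  x = λ² - 0 - 20 = 2500 - 20 ≡ 1; y = λ·(0 - 1) - 36 ≡ 48. → (1, 48)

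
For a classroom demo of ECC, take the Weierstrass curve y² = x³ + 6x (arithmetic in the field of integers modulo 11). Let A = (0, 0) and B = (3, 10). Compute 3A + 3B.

(7, 0)

First 3A:
Repeated addition: build up to 3A.
2A: (0, 0) + (0, 0): same x and y₁ ≡ -y₂, so the sum is O.
3A: O + (0, 0) = (0, 0) (identity).
3A = (0, 0).
Next 3B:
Repeated addition: build up to 3B.
2B: tangent at (3, 10): λ = (3·3² + 6)/(2·10) ≡ 0/9. 9⁻¹ ≡ 5 (mod 11) since 9·5 = 45 ≡ 1, so λ ≡ 0·5 ≡ 0.
  x = λ² - 3 - 3 = 0 - 6 ≡ 5; y = λ·(3 - 5) - 10 ≡ 1. → (5, 1)
3B: (5, 1) + (3, 10). λ = (10 - 1)/(3 - 5) ≡ 9/9 mod 11. 9⁻¹ ≡ 5 (mod 11), so λ ≡ 1.
  x = λ² - 5 - 3 = 1 - 8 ≡ 4; y = λ·(5 - 4) - 1 ≡ 0. → (4, 0)
3B = (4, 0).
Finally 3A + 3B:
(0, 0) + (4, 0). λ = (0 - 0)/(4 - 0) ≡ 0/4 mod 11. 4⁻¹ ≡ 3 (mod 11) since 4·3 = 12 ≡ 1, so λ ≡ 0.
  x = λ² - 0 - 4 = 0 - 4 ≡ 7; y = λ·(0 - 7) - 0 ≡ 0. → (7, 0)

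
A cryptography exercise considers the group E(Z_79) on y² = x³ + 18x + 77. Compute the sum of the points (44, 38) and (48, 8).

(63, 65)

(44, 38) + (48, 8). λ = (8 - 38)/(48 - 44) ≡ 49/4 mod 79. 4⁻¹ ≡ 20 (mod 79) since 4·20 = 80 ≡ 1, so λ ≡ 32.
  x = λ² - 44 - 48 = 1024 - 92 ≡ 63; y = λ·(44 - 63) - 38 ≡ 65. → (63, 65)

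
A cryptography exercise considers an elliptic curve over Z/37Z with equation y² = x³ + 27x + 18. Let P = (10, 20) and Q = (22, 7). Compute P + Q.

(9, 19)

(10, 20) + (22, 7). λ = (7 - 20)/(22 - 10) ≡ 24/12 mod 37. 12⁻¹ ≡ 34 (mod 37) since 12·34 = 408 ≡ 1, so λ ≡ 2.
  x = λ² - 10 - 22 = 4 - 32 ≡ 9; y = λ·(10 - 9) - 20 ≡ 19. → (9, 19)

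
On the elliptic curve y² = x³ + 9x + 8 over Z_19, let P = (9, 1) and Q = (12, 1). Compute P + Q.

(9, 1) + (12, 1). λ = (1 - 1)/(12 - 9) ≡ 0/3 mod 19. 3⁻¹ ≡ 13 (mod 19), so λ ≡ 0.
  x = λ² - 9 - 12 = 0 - 21 ≡ 17; y = λ·(9 - 17) - 1 ≡ 18. → (17, 18)

(17, 18)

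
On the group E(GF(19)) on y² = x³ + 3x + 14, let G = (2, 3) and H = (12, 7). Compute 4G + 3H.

First 4G:
Double-and-add on 4 = (100)₂. Start with G = (2, 3) for the leading 1-bit.
double: tangent at (2, 3): λ = (3·2² + 3)/(2·3) ≡ 15/6. 6⁻¹ ≡ 16 (mod 19) since 6·16 = 96 ≡ 1, so λ ≡ 15·16 ≡ 12.
  x = λ² - 2 - 2 = 144 - 4 ≡ 7; y = λ·(2 - 7) - 3 ≡ 13. → (7, 13)
double: tangent at (7, 13): λ = (3·7² + 3)/(2·13) ≡ 17/7. 7⁻¹ ≡ 11 (mod 19) since 7·11 = 77 ≡ 1, so λ ≡ 17·11 ≡ 16.
  x = λ² - 7 - 7 = 256 - 14 ≡ 14; y = λ·(7 - 14) - 13 ≡ 8. → (14, 8)
4G = (14, 8).
Next 3H:
Repeated addition: build up to 3H.
2H: tangent at (12, 7): λ = (3·12² + 3)/(2·7) ≡ 17/14. 14⁻¹ ≡ 15 (mod 19) since 14·15 = 210 ≡ 1, so λ ≡ 17·15 ≡ 8.
  x = λ² - 12 - 12 = 64 - 24 ≡ 2; y = λ·(12 - 2) - 7 ≡ 16. → (2, 16)
3H: (2, 16) + (12, 7). λ = (7 - 16)/(12 - 2) ≡ 10/10 mod 19. 10⁻¹ ≡ 2 (mod 19) since 10·2 = 20 ≡ 1, so λ ≡ 1.
  x = λ² - 2 - 12 = 1 - 14 ≡ 6; y = λ·(2 - 6) - 16 ≡ 18. → (6, 18)
3H = (6, 18).
Finally 4G + 3H:
(14, 8) + (6, 18). λ = (18 - 8)/(6 - 14) ≡ 10/11 mod 19. 11⁻¹ ≡ 7 (mod 19), so λ ≡ 13.
  x = λ² - 14 - 6 = 169 - 20 ≡ 16; y = λ·(14 - 16) - 8 ≡ 4. → (16, 4)

(16, 4)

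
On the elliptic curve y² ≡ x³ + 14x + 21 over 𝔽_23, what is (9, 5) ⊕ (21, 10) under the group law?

(9, 5) + (21, 10). λ = (10 - 5)/(21 - 9) ≡ 5/12 mod 23. 12⁻¹ ≡ 2 (mod 23) since 12·2 = 24 ≡ 1, so λ ≡ 10.
  x = λ² - 9 - 21 = 100 - 30 ≡ 1; y = λ·(9 - 1) - 5 ≡ 6. → (1, 6)

(1, 6)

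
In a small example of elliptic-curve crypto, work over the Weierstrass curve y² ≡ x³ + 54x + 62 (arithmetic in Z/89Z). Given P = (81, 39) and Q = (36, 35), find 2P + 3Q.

First 2P:
Repeated addition: build up to 2P.
2P: tangent at (81, 39): λ = (3·81² + 54)/(2·39) ≡ 68/78. 78⁻¹ ≡ 8 (mod 89), so λ ≡ 68·8 ≡ 10.
  x = λ² - 81 - 81 = 100 - 162 ≡ 27; y = λ·(81 - 27) - 39 ≡ 56. → (27, 56)
2P = (27, 56).
Next 3Q:
Repeated addition: build up to 3Q.
2Q: tangent at (36, 35): λ = (3·36² + 54)/(2·35) ≡ 26/70. 70⁻¹ ≡ 14 (mod 89), so λ ≡ 26·14 ≡ 8.
  x = λ² - 36 - 36 = 64 - 72 ≡ 81; y = λ·(36 - 81) - 35 ≡ 50. → (81, 50)
3Q: (81, 50) + (36, 35). λ = (35 - 50)/(36 - 81) ≡ 74/44 mod 89. 44⁻¹ ≡ 87 (mod 89) since 44·87 = 3828 ≡ 1, so λ ≡ 30.
  x = λ² - 81 - 36 = 900 - 117 ≡ 71; y = λ·(81 - 71) - 50 ≡ 72. → (71, 72)
3Q = (71, 72).
Finally 2P + 3Q:
(27, 56) + (71, 72). λ = (72 - 56)/(71 - 27) ≡ 16/44 mod 89. 44⁻¹ ≡ 87 (mod 89), so λ ≡ 57.
  x = λ² - 27 - 71 = 3249 - 98 ≡ 36; y = λ·(27 - 36) - 56 ≡ 54. → (36, 54)

(36, 54)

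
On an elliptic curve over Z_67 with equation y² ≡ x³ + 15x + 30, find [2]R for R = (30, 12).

tangent at (30, 12): λ = (3·30² + 15)/(2·12) ≡ 35/24. 24⁻¹ ≡ 14 (mod 67) since 24·14 = 336 ≡ 1, so λ ≡ 35·14 ≡ 21.
  x = λ² - 30 - 30 = 441 - 60 ≡ 46; y = λ·(30 - 46) - 12 ≡ 54. → (46, 54)

(46, 54)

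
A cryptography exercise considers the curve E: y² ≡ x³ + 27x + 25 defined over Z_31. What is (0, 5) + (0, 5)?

tangent at (0, 5): λ = (3·0² + 27)/(2·5) ≡ 27/10. 10⁻¹ ≡ 28 (mod 31) since 10·28 = 280 ≡ 1, so λ ≡ 27·28 ≡ 12.
  x = λ² - 0 - 0 = 144 - 0 ≡ 20; y = λ·(0 - 20) - 5 ≡ 3. → (20, 3)

(20, 3)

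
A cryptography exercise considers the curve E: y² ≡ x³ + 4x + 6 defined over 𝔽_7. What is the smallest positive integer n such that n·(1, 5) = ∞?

11

2P: tangent at (1, 5): λ = (3·1² + 4)/(2·5) ≡ 0/3. 3⁻¹ ≡ 5 (mod 7), so λ ≡ 0·5 ≡ 0.
  x = λ² - 1 - 1 = 0 - 2 ≡ 5; y = λ·(1 - 5) - 5 ≡ 2. → (5, 2)
3P: (5, 2) + (1, 5). λ = (5 - 2)/(1 - 5) ≡ 3/3 mod 7. 3⁻¹ ≡ 5 (mod 7) since 3·5 = 15 ≡ 1, so λ ≡ 1.
  x = λ² - 5 - 1 = 1 - 6 ≡ 2; y = λ·(5 - 2) - 2 ≡ 1. → (2, 1)
4P: (2, 1) + (1, 5). λ = (5 - 1)/(1 - 2) ≡ 4/6 mod 7. 6⁻¹ ≡ 6 (mod 7) since 6·6 = 36 ≡ 1, so λ ≡ 3.
  x = λ² - 2 - 1 = 9 - 3 ≡ 6; y = λ·(2 - 6) - 1 ≡ 1. → (6, 1)
5P: (6, 1) + (1, 5). λ = (5 - 1)/(1 - 6) ≡ 4/2 mod 7. 2⁻¹ ≡ 4 (mod 7) since 2·4 = 8 ≡ 1, so λ ≡ 2.
  x = λ² - 6 - 1 = 4 - 7 ≡ 4; y = λ·(6 - 4) - 1 ≡ 3. → (4, 3)
6P: (4, 3) + (1, 5). λ = (5 - 3)/(1 - 4) ≡ 2/4 mod 7. 4⁻¹ ≡ 2 (mod 7) since 4·2 = 8 ≡ 1, so λ ≡ 4.
  x = λ² - 4 - 1 = 16 - 5 ≡ 4; y = λ·(4 - 4) - 3 ≡ 4. → (4, 4)
7P: (4, 4) + (1, 5). λ = (5 - 4)/(1 - 4) ≡ 1/4 mod 7. 4⁻¹ ≡ 2 (mod 7), so λ ≡ 2.
  x = λ² - 4 - 1 = 4 - 5 ≡ 6; y = λ·(4 - 6) - 4 ≡ 6. → (6, 6)
8P: (6, 6) + (1, 5). λ = (5 - 6)/(1 - 6) ≡ 6/2 mod 7. 2⁻¹ ≡ 4 (mod 7), so λ ≡ 3.
  x = λ² - 6 - 1 = 9 - 7 ≡ 2; y = λ·(6 - 2) - 6 ≡ 6. → (2, 6)
9P: (2, 6) + (1, 5). λ = (5 - 6)/(1 - 2) ≡ 6/6 mod 7. 6⁻¹ ≡ 6 (mod 7) since 6·6 = 36 ≡ 1, so λ ≡ 1.
  x = λ² - 2 - 1 = 1 - 3 ≡ 5; y = λ·(2 - 5) - 6 ≡ 5. → (5, 5)
10P: (5, 5) + (1, 5). λ = (5 - 5)/(1 - 5) ≡ 0/3 mod 7. 3⁻¹ ≡ 5 (mod 7) since 3·5 = 15 ≡ 1, so λ ≡ 0.
  x = λ² - 5 - 1 = 0 - 6 ≡ 1; y = λ·(5 - 1) - 5 ≡ 2. → (1, 2)
11P: (1, 2) + (1, 5): same x and y₁ ≡ -y₂, so the sum is ∞.
11P = ∞, so the order is 11.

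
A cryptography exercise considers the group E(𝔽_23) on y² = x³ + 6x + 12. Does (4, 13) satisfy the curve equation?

yes

y² = 13² ≡ 8; x³ + 6x + 12 = 100 ≡ 8 (mod 23). 8 = 8.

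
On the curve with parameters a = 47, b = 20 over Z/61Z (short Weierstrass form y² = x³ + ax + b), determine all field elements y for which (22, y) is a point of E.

x³ + 47x + 20 = 11702 ≡ 51 (mod 61).
51 is a non-residue mod 61; no y exists.

none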